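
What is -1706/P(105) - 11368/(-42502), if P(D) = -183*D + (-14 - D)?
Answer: 73074331/205433417 ≈ 0.35571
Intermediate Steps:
P(D) = -14 - 184*D
-1706/P(105) - 11368/(-42502) = -1706/(-14 - 184*105) - 11368/(-42502) = -1706/(-14 - 19320) - 11368*(-1/42502) = -1706/(-19334) + 5684/21251 = -1706*(-1/19334) + 5684/21251 = 853/9667 + 5684/21251 = 73074331/205433417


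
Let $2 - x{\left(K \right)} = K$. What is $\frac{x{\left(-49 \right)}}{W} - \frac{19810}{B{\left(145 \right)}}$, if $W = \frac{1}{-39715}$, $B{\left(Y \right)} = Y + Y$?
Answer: $- \frac{58740466}{29} \approx -2.0255 \cdot 10^{6}$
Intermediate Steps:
$B{\left(Y \right)} = 2 Y$
$x{\left(K \right)} = 2 - K$
$W = - \frac{1}{39715} \approx -2.5179 \cdot 10^{-5}$
$\frac{x{\left(-49 \right)}}{W} - \frac{19810}{B{\left(145 \right)}} = \frac{2 - -49}{- \frac{1}{39715}} - \frac{19810}{2 \cdot 145} = \left(2 + 49\right) \left(-39715\right) - \frac{19810}{290} = 51 \left(-39715\right) - \frac{1981}{29} = -2025465 - \frac{1981}{29} = - \frac{58740466}{29}$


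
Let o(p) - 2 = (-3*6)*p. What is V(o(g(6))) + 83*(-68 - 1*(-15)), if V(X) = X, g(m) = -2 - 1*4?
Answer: -4289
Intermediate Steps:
g(m) = -6 (g(m) = -2 - 4 = -6)
o(p) = 2 - 18*p (o(p) = 2 + (-3*6)*p = 2 - 18*p)
V(o(g(6))) + 83*(-68 - 1*(-15)) = (2 - 18*(-6)) + 83*(-68 - 1*(-15)) = (2 + 108) + 83*(-68 + 15) = 110 + 83*(-53) = 110 - 4399 = -4289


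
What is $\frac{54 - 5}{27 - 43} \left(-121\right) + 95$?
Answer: $\frac{7449}{16} \approx 465.56$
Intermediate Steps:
$\frac{54 - 5}{27 - 43} \left(-121\right) + 95 = \frac{49}{-16} \left(-121\right) + 95 = 49 \left(- \frac{1}{16}\right) \left(-121\right) + 95 = \left(- \frac{49}{16}\right) \left(-121\right) + 95 = \frac{5929}{16} + 95 = \frac{7449}{16}$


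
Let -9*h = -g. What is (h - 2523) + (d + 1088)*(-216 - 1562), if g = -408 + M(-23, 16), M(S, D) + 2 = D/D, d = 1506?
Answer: -41532304/9 ≈ -4.6147e+6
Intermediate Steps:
M(S, D) = -1 (M(S, D) = -2 + D/D = -2 + 1 = -1)
g = -409 (g = -408 - 1 = -409)
h = -409/9 (h = -(-1)*(-409)/9 = -⅑*409 = -409/9 ≈ -45.444)
(h - 2523) + (d + 1088)*(-216 - 1562) = (-409/9 - 2523) + (1506 + 1088)*(-216 - 1562) = -23116/9 + 2594*(-1778) = -23116/9 - 4612132 = -41532304/9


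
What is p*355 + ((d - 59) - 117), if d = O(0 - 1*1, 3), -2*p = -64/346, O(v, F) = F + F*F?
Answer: -22692/173 ≈ -131.17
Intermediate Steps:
O(v, F) = F + F²
p = 16/173 (p = -(-32)/346 = -½*(-32/173) = 16/173 ≈ 0.092486)
d = 12 (d = 3*(1 + 3) = 3*4 = 12)
p*355 + ((d - 59) - 117) = (16/173)*355 + ((12 - 59) - 117) = 5680/173 + (-47 - 117) = 5680/173 - 164 = -22692/173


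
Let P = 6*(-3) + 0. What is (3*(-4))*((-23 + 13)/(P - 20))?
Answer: -60/19 ≈ -3.1579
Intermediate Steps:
P = -18 (P = -18 + 0 = -18)
(3*(-4))*((-23 + 13)/(P - 20)) = (3*(-4))*((-23 + 13)/(-18 - 20)) = -(-120)/(-38) = -(-120)*(-1)/38 = -12*5/19 = -60/19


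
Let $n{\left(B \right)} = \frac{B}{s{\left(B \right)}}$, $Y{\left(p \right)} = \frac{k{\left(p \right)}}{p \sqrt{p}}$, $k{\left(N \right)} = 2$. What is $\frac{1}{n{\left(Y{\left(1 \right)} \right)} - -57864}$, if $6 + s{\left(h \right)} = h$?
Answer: $\frac{2}{115727} \approx 1.7282 \cdot 10^{-5}$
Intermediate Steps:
$s{\left(h \right)} = -6 + h$
$Y{\left(p \right)} = \frac{2}{p^{\frac{3}{2}}}$ ($Y{\left(p \right)} = \frac{2}{p \sqrt{p}} = \frac{2}{p^{\frac{3}{2}}}$)
$n{\left(B \right)} = \frac{B}{-6 + B}$
$\frac{1}{n{\left(Y{\left(1 \right)} \right)} - -57864} = \frac{1}{\frac{2 \cdot 1^{-3/2}}{-6 + 2 \cdot 1^{-3/2}} - -57864} = \frac{1}{\frac{2 \cdot 1}{-6 + 2 \cdot 1} + 57864} = \frac{1}{\frac{2}{-6 + 2} + 57864} = \frac{1}{\frac{2}{-4} + 57864} = \frac{1}{2 \left(- \frac{1}{4}\right) + 57864} = \frac{1}{- \frac{1}{2} + 57864} = \frac{1}{\frac{115727}{2}} = \frac{2}{115727}$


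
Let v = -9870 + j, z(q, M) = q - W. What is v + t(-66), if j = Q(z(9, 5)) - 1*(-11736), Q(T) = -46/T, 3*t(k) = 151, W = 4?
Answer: 28607/15 ≈ 1907.1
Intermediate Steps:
t(k) = 151/3 (t(k) = (⅓)*151 = 151/3)
z(q, M) = -4 + q (z(q, M) = q - 1*4 = q - 4 = -4 + q)
j = 58634/5 (j = -46/(-4 + 9) - 1*(-11736) = -46/5 + 11736 = 58634/5 ≈ 11727.)
v = 9284/5 (v = -9870 + 58634/5 = 9284/5 ≈ 1856.8)
v + t(-66) = 9284/5 + 151/3 = 28607/15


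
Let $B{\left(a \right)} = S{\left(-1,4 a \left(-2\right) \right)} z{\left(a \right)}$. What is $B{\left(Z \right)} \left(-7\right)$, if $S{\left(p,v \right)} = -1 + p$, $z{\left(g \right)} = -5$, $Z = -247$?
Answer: $-70$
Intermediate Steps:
$B{\left(a \right)} = 10$ ($B{\left(a \right)} = \left(-1 - 1\right) \left(-5\right) = \left(-2\right) \left(-5\right) = 10$)
$B{\left(Z \right)} \left(-7\right) = 10 \left(-7\right) = -70$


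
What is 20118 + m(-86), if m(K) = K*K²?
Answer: -615938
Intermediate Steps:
m(K) = K³
20118 + m(-86) = 20118 + (-86)³ = 20118 - 636056 = -615938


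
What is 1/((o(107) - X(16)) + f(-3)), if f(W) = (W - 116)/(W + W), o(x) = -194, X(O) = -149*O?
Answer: 6/13259 ≈ 0.00045252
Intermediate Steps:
f(W) = (-116 + W)/(2*W) (f(W) = (-116 + W)/((2*W)) = (-116 + W)*(1/(2*W)) = (-116 + W)/(2*W))
1/((o(107) - X(16)) + f(-3)) = 1/((-194 - (-149)*16) + (½)*(-116 - 3)/(-3)) = 1/((-194 - 1*(-2384)) + (½)*(-⅓)*(-119)) = 1/((-194 + 2384) + 119/6) = 1/(2190 + 119/6) = 1/(13259/6) = 6/13259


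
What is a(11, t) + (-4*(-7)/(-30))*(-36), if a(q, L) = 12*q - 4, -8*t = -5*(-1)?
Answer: 808/5 ≈ 161.60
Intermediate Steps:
t = -5/8 (t = -(-5)*(-1)/8 = -⅛*5 = -5/8 ≈ -0.62500)
a(q, L) = -4 + 12*q
a(11, t) + (-4*(-7)/(-30))*(-36) = (-4 + 12*11) + (-4*(-7)/(-30))*(-36) = (-4 + 132) + (28*(-1/30))*(-36) = 128 - 14/15*(-36) = 128 + 168/5 = 808/5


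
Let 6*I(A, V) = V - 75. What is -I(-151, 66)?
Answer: 3/2 ≈ 1.5000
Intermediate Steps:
I(A, V) = -25/2 + V/6 (I(A, V) = (V - 75)/6 = (-75 + V)/6 = -25/2 + V/6)
-I(-151, 66) = -(-25/2 + (⅙)*66) = -(-25/2 + 11) = -1*(-3/2) = 3/2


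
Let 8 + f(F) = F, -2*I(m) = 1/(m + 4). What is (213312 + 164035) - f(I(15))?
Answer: 14339491/38 ≈ 3.7736e+5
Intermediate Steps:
I(m) = -1/(2*(4 + m)) (I(m) = -1/(2*(m + 4)) = -1/(2*(4 + m)))
f(F) = -8 + F
(213312 + 164035) - f(I(15)) = (213312 + 164035) - (-8 - 1/(8 + 2*15)) = 377347 - (-8 - 1/(8 + 30)) = 377347 - (-8 - 1/38) = 377347 - 1*(-305/38) = 377347 + 305/38 = 14339491/38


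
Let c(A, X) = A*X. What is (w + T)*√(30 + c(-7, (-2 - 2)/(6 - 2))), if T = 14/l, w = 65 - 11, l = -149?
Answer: 8032*√37/149 ≈ 327.90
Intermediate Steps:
w = 54
T = -14/149 (T = 14/(-149) = 14*(-1/149) = -14/149 ≈ -0.093960)
(w + T)*√(30 + c(-7, (-2 - 2)/(6 - 2))) = (54 - 14/149)*√(30 - 7*(-2 - 2)/(6 - 2)) = 8032*√(30 - (-28)/4)/149 = 8032*√(30 - 7*(-1))/149 = 8032*√(30 + 7)/149 = 8032*√37/149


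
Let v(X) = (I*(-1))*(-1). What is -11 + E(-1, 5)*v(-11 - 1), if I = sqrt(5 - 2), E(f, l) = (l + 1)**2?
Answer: -11 + 36*sqrt(3) ≈ 51.354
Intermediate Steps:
E(f, l) = (1 + l)**2
I = sqrt(3) ≈ 1.7320
v(X) = sqrt(3) (v(X) = (sqrt(3)*(-1))*(-1) = -sqrt(3)*(-1) = sqrt(3))
-11 + E(-1, 5)*v(-11 - 1) = -11 + (1 + 5)**2*sqrt(3) = -11 + 6**2*sqrt(3) = -11 + 36*sqrt(3)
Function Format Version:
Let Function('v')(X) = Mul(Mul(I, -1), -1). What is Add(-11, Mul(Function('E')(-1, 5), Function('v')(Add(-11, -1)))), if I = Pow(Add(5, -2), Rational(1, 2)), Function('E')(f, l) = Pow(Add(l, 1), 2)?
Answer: Add(-11, Mul(36, Pow(3, Rational(1, 2)))) ≈ 51.354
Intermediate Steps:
Function('E')(f, l) = Pow(Add(1, l), 2)
I = Pow(3, Rational(1, 2)) ≈ 1.7320
Function('v')(X) = Pow(3, Rational(1, 2)) (Function('v')(X) = Mul(Mul(Pow(3, Rational(1, 2)), -1), -1) = Mul(Mul(-1, Pow(3, Rational(1, 2))), -1) = Pow(3, Rational(1, 2)))
Add(-11, Mul(Function('E')(-1, 5), Function('v')(Add(-11, -1)))) = Add(-11, Mul(Pow(Add(1, 5), 2), Pow(3, Rational(1, 2)))) = Add(-11, Mul(Pow(6, 2), Pow(3, Rational(1, 2)))) = Add(-11, Mul(36, Pow(3, Rational(1, 2))))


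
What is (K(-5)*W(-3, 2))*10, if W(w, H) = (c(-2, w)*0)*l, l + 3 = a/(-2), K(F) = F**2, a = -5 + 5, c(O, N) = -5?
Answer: 0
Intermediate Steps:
a = 0
l = -3 (l = -3 + 0/(-2) = -3 + 0*(-1/2) = -3 + 0 = -3)
W(w, H) = 0 (W(w, H) = -5*0*(-3) = 0*(-3) = 0)
(K(-5)*W(-3, 2))*10 = ((-5)**2*0)*10 = (25*0)*10 = 0*10 = 0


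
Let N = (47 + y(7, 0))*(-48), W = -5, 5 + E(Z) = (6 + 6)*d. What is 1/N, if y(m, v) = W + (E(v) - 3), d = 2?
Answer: -1/2784 ≈ -0.00035920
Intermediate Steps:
E(Z) = 19 (E(Z) = -5 + (6 + 6)*2 = -5 + 12*2 = -5 + 24 = 19)
y(m, v) = 11 (y(m, v) = -5 + (19 - 3) = -5 + 16 = 11)
N = -2784 (N = (47 + 11)*(-48) = 58*(-48) = -2784)
1/N = 1/(-2784) = -1/2784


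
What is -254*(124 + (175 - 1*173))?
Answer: -32004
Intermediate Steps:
-254*(124 + (175 - 1*173)) = -254*(124 + (175 - 173)) = -254*(124 + 2) = -254*126 = -32004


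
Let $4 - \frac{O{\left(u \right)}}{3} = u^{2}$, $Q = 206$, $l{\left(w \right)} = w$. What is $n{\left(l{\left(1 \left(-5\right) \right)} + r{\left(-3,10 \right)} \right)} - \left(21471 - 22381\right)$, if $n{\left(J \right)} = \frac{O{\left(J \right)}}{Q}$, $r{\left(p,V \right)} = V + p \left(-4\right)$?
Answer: $\frac{186605}{206} \approx 905.85$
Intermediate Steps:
$O{\left(u \right)} = 12 - 3 u^{2}$
$r{\left(p,V \right)} = V - 4 p$
$n{\left(J \right)} = \frac{6}{103} - \frac{3 J^{2}}{206}$ ($n{\left(J \right)} = \frac{12 - 3 J^{2}}{206} = \left(12 - 3 J^{2}\right) \frac{1}{206} = \frac{6}{103} - \frac{3 J^{2}}{206}$)
$n{\left(l{\left(1 \left(-5\right) \right)} + r{\left(-3,10 \right)} \right)} - \left(21471 - 22381\right) = \left(\frac{6}{103} - \frac{3 \left(1 \left(-5\right) + \left(10 - -12\right)\right)^{2}}{206}\right) - \left(21471 - 22381\right) = \left(\frac{6}{103} - \frac{3 \left(-5 + \left(10 + 12\right)\right)^{2}}{206}\right) - \left(21471 - 22381\right) = \left(\frac{6}{103} - \frac{3 \left(-5 + 22\right)^{2}}{206}\right) - -910 = \left(\frac{6}{103} - \frac{3 \cdot 17^{2}}{206}\right) + 910 = \left(\frac{6}{103} - \frac{867}{206}\right) + 910 = - \frac{855}{206} + 910 = \frac{186605}{206}$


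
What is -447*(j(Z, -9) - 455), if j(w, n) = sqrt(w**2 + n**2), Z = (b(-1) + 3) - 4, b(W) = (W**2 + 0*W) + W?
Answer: 203385 - 447*sqrt(82) ≈ 1.9934e+5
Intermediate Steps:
b(W) = W + W**2 (b(W) = (W**2 + 0) + W = W**2 + W = W + W**2)
Z = -1 (Z = (-(1 - 1) + 3) - 4 = (-1*0 + 3) - 4 = (0 + 3) - 4 = 3 - 4 = -1)
j(w, n) = sqrt(n**2 + w**2)
-447*(j(Z, -9) - 455) = -447*(sqrt((-9)**2 + (-1)**2) - 455) = -447*(sqrt(81 + 1) - 455) = -447*(sqrt(82) - 455) = -447*(-455 + sqrt(82)) = 203385 - 447*sqrt(82)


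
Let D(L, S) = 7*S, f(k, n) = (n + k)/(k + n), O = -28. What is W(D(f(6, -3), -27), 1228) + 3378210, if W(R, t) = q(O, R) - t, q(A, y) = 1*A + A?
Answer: 3376926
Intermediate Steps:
f(k, n) = 1 (f(k, n) = (k + n)/(k + n) = 1)
q(A, y) = 2*A (q(A, y) = A + A = 2*A)
W(R, t) = -56 - t (W(R, t) = 2*(-28) - t = -56 - t)
W(D(f(6, -3), -27), 1228) + 3378210 = (-56 - 1*1228) + 3378210 = (-56 - 1228) + 3378210 = -1284 + 3378210 = 3376926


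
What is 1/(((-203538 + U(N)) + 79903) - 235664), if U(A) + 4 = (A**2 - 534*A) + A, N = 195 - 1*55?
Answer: -1/414323 ≈ -2.4136e-6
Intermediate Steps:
N = 140 (N = 195 - 55 = 140)
U(A) = -4 + A**2 - 533*A (U(A) = -4 + ((A**2 - 534*A) + A) = -4 + (A**2 - 533*A) = -4 + A**2 - 533*A)
1/(((-203538 + U(N)) + 79903) - 235664) = 1/(((-203538 + (-4 + 140**2 - 533*140)) + 79903) - 235664) = 1/(((-203538 + (-4 + 19600 - 74620)) + 79903) - 235664) = 1/(((-203538 - 55024) + 79903) - 235664) = 1/((-258562 + 79903) - 235664) = 1/(-178659 - 235664) = 1/(-414323) = -1/414323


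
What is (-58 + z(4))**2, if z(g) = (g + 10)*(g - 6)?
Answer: 7396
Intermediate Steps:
z(g) = (-6 + g)*(10 + g) (z(g) = (10 + g)*(-6 + g) = (-6 + g)*(10 + g))
(-58 + z(4))**2 = (-58 + (-60 + 4**2 + 4*4))**2 = (-58 + (-60 + 16 + 16))**2 = (-58 - 28)**2 = (-86)**2 = 7396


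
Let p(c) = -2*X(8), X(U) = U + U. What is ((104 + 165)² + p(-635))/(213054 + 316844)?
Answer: 72329/529898 ≈ 0.13650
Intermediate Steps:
X(U) = 2*U
p(c) = -32 (p(c) = -4*8 = -2*16 = -32)
((104 + 165)² + p(-635))/(213054 + 316844) = ((104 + 165)² - 32)/(213054 + 316844) = (269² - 32)/529898 = (72361 - 32)*(1/529898) = 72329*(1/529898) = 72329/529898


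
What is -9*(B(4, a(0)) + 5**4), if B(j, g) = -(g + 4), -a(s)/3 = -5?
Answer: -5454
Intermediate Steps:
a(s) = 15 (a(s) = -3*(-5) = 15)
B(j, g) = -4 - g (B(j, g) = -(4 + g) = -4 - g)
-9*(B(4, a(0)) + 5**4) = -9*((-4 - 1*15) + 5**4) = -9*((-4 - 15) + 625) = -9*(-19 + 625) = -9*606 = -5454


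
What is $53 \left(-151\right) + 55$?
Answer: $-7948$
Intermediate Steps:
$53 \left(-151\right) + 55 = -8003 + 55 = -7948$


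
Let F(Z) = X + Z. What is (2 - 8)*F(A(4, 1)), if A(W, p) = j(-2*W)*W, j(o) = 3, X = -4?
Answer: -48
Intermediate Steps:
A(W, p) = 3*W
F(Z) = -4 + Z
(2 - 8)*F(A(4, 1)) = (2 - 8)*(-4 + 3*4) = -6*(-4 + 12) = -6*8 = -48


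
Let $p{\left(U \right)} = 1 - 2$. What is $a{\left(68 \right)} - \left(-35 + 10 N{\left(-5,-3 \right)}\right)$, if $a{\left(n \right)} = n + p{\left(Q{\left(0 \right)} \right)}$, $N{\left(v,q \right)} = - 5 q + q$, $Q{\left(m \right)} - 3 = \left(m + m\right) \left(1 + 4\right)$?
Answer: $-18$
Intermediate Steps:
$Q{\left(m \right)} = 3 + 10 m$ ($Q{\left(m \right)} = 3 + \left(m + m\right) \left(1 + 4\right) = 3 + 2 m 5 = 3 + 10 m$)
$N{\left(v,q \right)} = - 4 q$
$p{\left(U \right)} = -1$
$a{\left(n \right)} = -1 + n$ ($a{\left(n \right)} = n - 1 = -1 + n$)
$a{\left(68 \right)} - \left(-35 + 10 N{\left(-5,-3 \right)}\right) = \left(-1 + 68\right) - \left(-35 + 10 \left(\left(-4\right) \left(-3\right)\right)\right) = 67 - \left(-35 + 10 \cdot 12\right) = 67 - \left(-35 + 120\right) = 67 - 85 = -18$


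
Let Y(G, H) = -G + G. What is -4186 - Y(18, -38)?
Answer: -4186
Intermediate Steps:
Y(G, H) = 0
-4186 - Y(18, -38) = -4186 - 1*0 = -4186 + 0 = -4186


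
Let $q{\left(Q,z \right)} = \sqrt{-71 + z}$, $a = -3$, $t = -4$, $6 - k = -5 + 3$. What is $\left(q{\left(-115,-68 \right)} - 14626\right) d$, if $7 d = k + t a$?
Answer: $- \frac{292520}{7} + \frac{20 i \sqrt{139}}{7} \approx -41789.0 + 33.685 i$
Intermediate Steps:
$k = 8$ ($k = 6 - \left(-5 + 3\right) = 6 - -2 = 6 + 2 = 8$)
$d = \frac{20}{7}$ ($d = \frac{8 - -12}{7} = \frac{8 + 12}{7} = \frac{1}{7} \cdot 20 = \frac{20}{7} \approx 2.8571$)
$\left(q{\left(-115,-68 \right)} - 14626\right) d = \left(\sqrt{-71 - 68} - 14626\right) \frac{20}{7} = \left(\sqrt{-139} - 14626\right) \frac{20}{7} = \left(i \sqrt{139} - 14626\right) \frac{20}{7} = \left(-14626 + i \sqrt{139}\right) \frac{20}{7} = - \frac{292520}{7} + \frac{20 i \sqrt{139}}{7}$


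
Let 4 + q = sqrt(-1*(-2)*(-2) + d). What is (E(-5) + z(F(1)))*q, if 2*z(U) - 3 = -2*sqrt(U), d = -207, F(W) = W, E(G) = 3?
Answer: -14 + 7*I*sqrt(211)/2 ≈ -14.0 + 50.84*I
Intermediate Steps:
z(U) = 3/2 - sqrt(U) (z(U) = 3/2 + (-2*sqrt(U))/2 = 3/2 - sqrt(U))
q = -4 + I*sqrt(211) (q = -4 + sqrt(-1*(-2)*(-2) - 207) = -4 + sqrt(2*(-2) - 207) = -4 + sqrt(-4 - 207) = -4 + sqrt(-211) = -4 + I*sqrt(211) ≈ -4.0 + 14.526*I)
(E(-5) + z(F(1)))*q = (3 + (3/2 - sqrt(1)))*(-4 + I*sqrt(211)) = (3 + (3/2 - 1*1))*(-4 + I*sqrt(211)) = (3 + (3/2 - 1))*(-4 + I*sqrt(211)) = (3 + 1/2)*(-4 + I*sqrt(211)) = 7*(-4 + I*sqrt(211))/2 = -14 + 7*I*sqrt(211)/2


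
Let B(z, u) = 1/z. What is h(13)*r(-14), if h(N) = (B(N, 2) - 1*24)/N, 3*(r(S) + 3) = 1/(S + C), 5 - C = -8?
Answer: 3110/507 ≈ 6.1341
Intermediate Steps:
C = 13 (C = 5 - 1*(-8) = 5 + 8 = 13)
r(S) = -3 + 1/(3*(13 + S)) (r(S) = -3 + 1/(3*(S + 13)) = -3 + 1/(3*(13 + S)))
h(N) = (-24 + 1/N)/N (h(N) = (1/N - 1*24)/N = (1/N - 24)/N = (-24 + 1/N)/N)
h(13)*r(-14) = ((1 - 24*13)/13²)*((-116 - 9*(-14))/(3*(13 - 14))) = ((1 - 312)/169)*((⅓)*(-116 + 126)/(-1)) = ((1/169)*(-311))*((⅓)*(-1)*10) = -311/169*(-10/3) = 3110/507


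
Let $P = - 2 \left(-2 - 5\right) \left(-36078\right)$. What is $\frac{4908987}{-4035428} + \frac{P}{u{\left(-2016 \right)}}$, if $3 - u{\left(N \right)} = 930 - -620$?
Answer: $\frac{290095456641}{891829588} \approx 325.28$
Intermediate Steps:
$u{\left(N \right)} = -1547$ ($u{\left(N \right)} = 3 - \left(930 - -620\right) = 3 - \left(930 + 620\right) = 3 - 1550 = -1547$)
$P = -505092$ ($P = \left(-2\right) \left(-7\right) \left(-36078\right) = 14 \left(-36078\right) = -505092$)
$\frac{4908987}{-4035428} + \frac{P}{u{\left(-2016 \right)}} = \frac{4908987}{-4035428} - \frac{505092}{-1547} = 4908987 \left(- \frac{1}{4035428}\right) - - \frac{72156}{221} = - \frac{4908987}{4035428} + \frac{72156}{221} = \frac{290095456641}{891829588}$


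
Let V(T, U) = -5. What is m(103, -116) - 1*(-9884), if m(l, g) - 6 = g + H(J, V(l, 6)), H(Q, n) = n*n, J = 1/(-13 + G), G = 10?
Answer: 9799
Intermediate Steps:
J = -1/3 (J = 1/(-13 + 10) = 1/(-3) = -1/3 ≈ -0.33333)
H(Q, n) = n**2
m(l, g) = 31 + g (m(l, g) = 6 + (g + (-5)**2) = 6 + (g + 25) = 6 + (25 + g) = 31 + g)
m(103, -116) - 1*(-9884) = (31 - 116) - 1*(-9884) = -85 + 9884 = 9799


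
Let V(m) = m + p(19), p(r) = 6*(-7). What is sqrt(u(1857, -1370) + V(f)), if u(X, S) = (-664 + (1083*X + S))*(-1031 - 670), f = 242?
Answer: I*sqrt(3417473797) ≈ 58459.0*I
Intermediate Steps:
p(r) = -42
u(X, S) = 1129464 - 1842183*X - 1701*S (u(X, S) = (-664 + (S + 1083*X))*(-1701) = (-664 + S + 1083*X)*(-1701) = 1129464 - 1842183*X - 1701*S)
V(m) = -42 + m (V(m) = m - 42 = -42 + m)
sqrt(u(1857, -1370) + V(f)) = sqrt((1129464 - 1842183*1857 - 1701*(-1370)) + (-42 + 242)) = sqrt((1129464 - 3420933831 + 2330370) + 200) = sqrt(-3417473997 + 200) = sqrt(-3417473797) = I*sqrt(3417473797)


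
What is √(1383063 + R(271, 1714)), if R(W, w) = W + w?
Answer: 2*√346262 ≈ 1176.9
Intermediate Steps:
√(1383063 + R(271, 1714)) = √(1383063 + (271 + 1714)) = √(1383063 + 1985) = √1385048 = 2*√346262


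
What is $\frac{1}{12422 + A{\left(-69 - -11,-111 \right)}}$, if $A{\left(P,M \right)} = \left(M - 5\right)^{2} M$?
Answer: $- \frac{1}{1481194} \approx -6.7513 \cdot 10^{-7}$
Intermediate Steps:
$A{\left(P,M \right)} = M \left(-5 + M\right)^{2}$ ($A{\left(P,M \right)} = \left(-5 + M\right)^{2} M = M \left(-5 + M\right)^{2}$)
$\frac{1}{12422 + A{\left(-69 - -11,-111 \right)}} = \frac{1}{12422 - 111 \left(-5 - 111\right)^{2}} = \frac{1}{12422 - 111 \left(-116\right)^{2}} = \frac{1}{12422 - 1493616} = \frac{1}{-1481194} = - \frac{1}{1481194}$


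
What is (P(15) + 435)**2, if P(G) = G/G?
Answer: 190096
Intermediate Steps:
P(G) = 1
(P(15) + 435)**2 = (1 + 435)**2 = 436**2 = 190096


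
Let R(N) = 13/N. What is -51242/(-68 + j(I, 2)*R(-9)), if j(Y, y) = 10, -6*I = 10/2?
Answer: 230589/371 ≈ 621.53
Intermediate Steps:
I = -⅚ (I = -5/(3*2) = -⅙*5 = -⅚ ≈ -0.83333)
-51242/(-68 + j(I, 2)*R(-9)) = -51242/(-68 + 10*(13/(-9))) = -51242/(-68 + 10*(13*(-⅑))) = -51242/(-68 + 10*(-13/9)) = -51242/(-68 - 130/9) = -51242/(-742/9) = -51242*(-9/742) = 230589/371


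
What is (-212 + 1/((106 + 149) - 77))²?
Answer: 1423930225/31684 ≈ 44942.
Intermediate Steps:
(-212 + 1/((106 + 149) - 77))² = (-212 + 1/(255 - 77))² = (-212 + 1/178)² = (-37735/178)² = 1423930225/31684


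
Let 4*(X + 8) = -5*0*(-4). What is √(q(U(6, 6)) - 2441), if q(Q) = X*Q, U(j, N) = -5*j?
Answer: I*√2201 ≈ 46.915*I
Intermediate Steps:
X = -8 (X = -8 + (-5*0*(-4))/4 = -8 + (0*(-4))/4 = -8 + (¼)*0 = -8 + 0 = -8)
q(Q) = -8*Q
√(q(U(6, 6)) - 2441) = √(-(-40)*6 - 2441) = √(-8*(-30) - 2441) = √(240 - 2441) = √(-2201) = I*√2201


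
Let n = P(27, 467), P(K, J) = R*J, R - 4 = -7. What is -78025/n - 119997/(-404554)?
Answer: 31733441647/566780154 ≈ 55.989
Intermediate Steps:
R = -3 (R = 4 - 7 = -3)
P(K, J) = -3*J
n = -1401 (n = -3*467 = -1401)
-78025/n - 119997/(-404554) = -78025/(-1401) - 119997/(-404554) = -78025*(-1/1401) - 119997*(-1/404554) = 78025/1401 + 119997/404554 = 31733441647/566780154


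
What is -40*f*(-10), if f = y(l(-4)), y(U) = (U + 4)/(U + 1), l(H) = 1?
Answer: 1000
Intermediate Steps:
y(U) = (4 + U)/(1 + U)
f = 5/2 (f = (4 + 1)/(1 + 1) = 5/2 ≈ 2.5000)
-40*f*(-10) = -100*(-10) = 1000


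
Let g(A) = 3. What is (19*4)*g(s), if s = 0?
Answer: 228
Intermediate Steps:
(19*4)*g(s) = (19*4)*3 = 76*3 = 228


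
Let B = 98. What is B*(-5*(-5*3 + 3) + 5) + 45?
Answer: 6415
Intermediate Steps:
B*(-5*(-5*3 + 3) + 5) + 45 = 98*(-5*(-5*3 + 3) + 5) + 45 = 98*(-5*(-15 + 3) + 5) + 45 = 98*(-5*(-12) + 5) + 45 = 98*(60 + 5) + 45 = 98*65 + 45 = 6370 + 45 = 6415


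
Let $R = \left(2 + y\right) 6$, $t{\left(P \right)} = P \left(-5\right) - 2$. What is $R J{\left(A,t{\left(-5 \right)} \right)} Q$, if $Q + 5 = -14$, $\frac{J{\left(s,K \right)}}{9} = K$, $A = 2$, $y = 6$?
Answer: $-188784$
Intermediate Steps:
$t{\left(P \right)} = -2 - 5 P$ ($t{\left(P \right)} = - 5 P - 2 = -2 - 5 P$)
$J{\left(s,K \right)} = 9 K$
$R = 48$ ($R = \left(2 + 6\right) 6 = 8 \cdot 6 = 48$)
$Q = -19$ ($Q = -5 - 14 = -19$)
$R J{\left(A,t{\left(-5 \right)} \right)} Q = 48 \cdot 9 \left(-2 - -25\right) \left(-19\right) = 48 \cdot 9 \left(-2 + 25\right) \left(-19\right) = 48 \cdot 9 \cdot 23 \left(-19\right) = 48 \cdot 207 \left(-19\right) = 9936 \left(-19\right) = -188784$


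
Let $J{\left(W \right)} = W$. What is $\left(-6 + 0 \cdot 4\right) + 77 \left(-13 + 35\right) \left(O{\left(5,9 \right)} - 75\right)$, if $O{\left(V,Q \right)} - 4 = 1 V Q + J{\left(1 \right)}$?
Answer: $-42356$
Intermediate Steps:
$O{\left(V,Q \right)} = 5 + Q V$ ($O{\left(V,Q \right)} = 4 + \left(1 V Q + 1\right) = 4 + \left(V Q + 1\right) = 4 + \left(Q V + 1\right) = 4 + \left(1 + Q V\right) = 5 + Q V$)
$\left(-6 + 0 \cdot 4\right) + 77 \left(-13 + 35\right) \left(O{\left(5,9 \right)} - 75\right) = \left(-6 + 0 \cdot 4\right) + 77 \left(-13 + 35\right) \left(\left(5 + 9 \cdot 5\right) - 75\right) = \left(-6 + 0\right) + 77 \cdot 22 \left(\left(5 + 45\right) - 75\right) = -6 + 77 \cdot 22 \left(50 - 75\right) = -6 + 77 \cdot 22 \left(-25\right) = -6 + 77 \left(-550\right) = -6 - 42350 = -42356$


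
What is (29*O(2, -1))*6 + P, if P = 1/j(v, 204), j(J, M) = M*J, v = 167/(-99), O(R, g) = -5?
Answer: -9879753/11356 ≈ -870.00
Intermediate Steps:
v = -167/99 (v = 167*(-1/99) = -167/99 ≈ -1.6869)
j(J, M) = J*M
P = -33/11356 (P = 1/(-167/99*204) = 1/(-11356/33) = -33/11356 ≈ -0.0029060)
(29*O(2, -1))*6 + P = (29*(-5))*6 - 33/11356 = -145*6 - 33/11356 = -870 - 33/11356 = -9879753/11356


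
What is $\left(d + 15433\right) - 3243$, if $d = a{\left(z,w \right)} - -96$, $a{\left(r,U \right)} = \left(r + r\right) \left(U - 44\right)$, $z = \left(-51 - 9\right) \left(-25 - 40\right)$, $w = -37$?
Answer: $-619514$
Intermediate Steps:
$z = 3900$ ($z = \left(-60\right) \left(-65\right) = 3900$)
$a{\left(r,U \right)} = 2 r \left(-44 + U\right)$
$d = -631704$ ($d = 2 \cdot 3900 \left(-44 - 37\right) - -96 = 2 \cdot 3900 \left(-81\right) + 96 = -631800 + 96 = -631704$)
$\left(d + 15433\right) - 3243 = \left(-631704 + 15433\right) - 3243 = -616271 - 3243 = -619514$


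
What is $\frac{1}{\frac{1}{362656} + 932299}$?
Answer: $\frac{362656}{338103826145} \approx 1.0726 \cdot 10^{-6}$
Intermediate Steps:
$\frac{1}{\frac{1}{362656} + 932299} = \frac{1}{\frac{338103826145}{362656}} = \frac{362656}{338103826145}$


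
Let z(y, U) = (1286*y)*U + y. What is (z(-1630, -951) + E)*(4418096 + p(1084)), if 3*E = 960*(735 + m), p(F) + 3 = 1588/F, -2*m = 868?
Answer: 2386898803773732000/271 ≈ 8.8077e+15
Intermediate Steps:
m = -434 (m = -1/2*868 = -434)
p(F) = -3 + 1588/F
E = 96320 (E = (960*(735 - 434))/3 = (960*301)/3 = (1/3)*288960 = 96320)
z(y, U) = y + 1286*U*y (z(y, U) = 1286*U*y + y = y + 1286*U*y)
(z(-1630, -951) + E)*(4418096 + p(1084)) = (-1630*(1 + 1286*(-951)) + 96320)*(4418096 + (-3 + 1588/1084)) = (-1630*(1 - 1222986) + 96320)*(4418096 + (-3 + 1588*(1/1084))) = (-1630*(-1222985) + 96320)*(4418096 + (-3 + 397/271)) = (1993465550 + 96320)*(4418096 - 416/271) = 1993561870*(1197303600/271) = 2386898803773732000/271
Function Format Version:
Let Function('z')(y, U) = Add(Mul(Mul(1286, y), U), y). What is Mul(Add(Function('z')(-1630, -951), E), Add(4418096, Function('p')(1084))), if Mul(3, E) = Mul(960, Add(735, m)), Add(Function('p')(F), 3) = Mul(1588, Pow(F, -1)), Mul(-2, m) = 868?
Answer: Rational(2386898803773732000, 271) ≈ 8.8077e+15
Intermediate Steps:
m = -434 (m = Mul(Rational(-1, 2), 868) = -434)
Function('p')(F) = Add(-3, Mul(1588, Pow(F, -1)))
E = 96320 (E = Mul(Rational(1, 3), Mul(960, Add(735, -434))) = Mul(Rational(1, 3), Mul(960, 301)) = Mul(Rational(1, 3), 288960) = 96320)
Function('z')(y, U) = Add(y, Mul(1286, U, y)) (Function('z')(y, U) = Add(Mul(1286, U, y), y) = Add(y, Mul(1286, U, y)))
Mul(Add(Function('z')(-1630, -951), E), Add(4418096, Function('p')(1084))) = Mul(Add(Mul(-1630, Add(1, Mul(1286, -951))), 96320), Add(4418096, Add(-3, Mul(1588, Pow(1084, -1))))) = Mul(Add(Mul(-1630, Add(1, -1222986)), 96320), Add(4418096, Add(-3, Mul(1588, Rational(1, 1084))))) = Mul(Add(Mul(-1630, -1222985), 96320), Add(4418096, Add(-3, Rational(397, 271)))) = Mul(Add(1993465550, 96320), Add(4418096, Rational(-416, 271))) = Mul(1993561870, Rational(1197303600, 271)) = Rational(2386898803773732000, 271)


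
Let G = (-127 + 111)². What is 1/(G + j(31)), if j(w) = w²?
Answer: 1/1217 ≈ 0.00082169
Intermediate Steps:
G = 256 (G = (-16)² = 256)
1/(G + j(31)) = 1/(256 + 31²) = 1/(256 + 961) = 1/1217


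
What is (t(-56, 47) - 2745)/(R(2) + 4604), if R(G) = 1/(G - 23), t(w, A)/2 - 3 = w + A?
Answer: -57897/96683 ≈ -0.59883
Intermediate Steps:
t(w, A) = 6 + 2*A + 2*w (t(w, A) = 6 + 2*(w + A) = 6 + 2*(A + w) = 6 + (2*A + 2*w) = 6 + 2*A + 2*w)
R(G) = 1/(-23 + G)
(t(-56, 47) - 2745)/(R(2) + 4604) = ((6 + 2*47 + 2*(-56)) - 2745)/(1/(-23 + 2) + 4604) = ((6 + 94 - 112) - 2745)/(1/(-21) + 4604) = (-12 - 2745)/(-1/21 + 4604) = -2757/96683/21 = -2757*21/96683 = -57897/96683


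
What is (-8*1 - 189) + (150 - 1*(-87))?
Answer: 40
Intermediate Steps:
(-8*1 - 189) + (150 - 1*(-87)) = (-8 - 189) + (150 + 87) = -197 + 237 = 40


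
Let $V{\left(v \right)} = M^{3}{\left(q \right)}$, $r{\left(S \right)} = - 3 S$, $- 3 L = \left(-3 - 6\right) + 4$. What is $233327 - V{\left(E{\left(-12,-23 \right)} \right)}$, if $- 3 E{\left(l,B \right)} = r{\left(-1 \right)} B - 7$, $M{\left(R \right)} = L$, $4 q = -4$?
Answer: $\frac{6299704}{27} \approx 2.3332 \cdot 10^{5}$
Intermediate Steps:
$L = \frac{5}{3}$ ($L = - \frac{\left(-3 - 6\right) + 4}{3} = - \frac{-9 + 4}{3} = \left(- \frac{1}{3}\right) \left(-5\right) = \frac{5}{3} \approx 1.6667$)
$q = -1$ ($q = \frac{1}{4} \left(-4\right) = -1$)
$M{\left(R \right)} = \frac{5}{3}$
$E{\left(l,B \right)} = \frac{7}{3} - B$ ($E{\left(l,B \right)} = - \frac{\left(-3\right) \left(-1\right) B - 7}{3} = - \frac{3 B - 7}{3} = - \frac{-7 + 3 B}{3} = \frac{7}{3} - B$)
$V{\left(v \right)} = \frac{125}{27}$ ($V{\left(v \right)} = \left(\frac{5}{3}\right)^{3} = \frac{125}{27}$)
$233327 - V{\left(E{\left(-12,-23 \right)} \right)} = 233327 - \frac{125}{27} = \frac{6299704}{27}$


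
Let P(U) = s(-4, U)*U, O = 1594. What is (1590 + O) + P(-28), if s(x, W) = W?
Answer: 3968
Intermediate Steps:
P(U) = U² (P(U) = U*U = U²)
(1590 + O) + P(-28) = (1590 + 1594) + (-28)² = 3184 + 784 = 3968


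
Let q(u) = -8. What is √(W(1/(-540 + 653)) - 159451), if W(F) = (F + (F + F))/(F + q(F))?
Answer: 8*I*√225725318/301 ≈ 399.31*I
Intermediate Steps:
W(F) = 3*F/(-8 + F) (W(F) = (F + (F + F))/(F - 8) = (F + 2*F)/(-8 + F) = (3*F)/(-8 + F) = 3*F/(-8 + F))
√(W(1/(-540 + 653)) - 159451) = √(3/((-540 + 653)*(-8 + 1/(-540 + 653))) - 159451) = √(3/(113*(-8 + 1/113)) - 159451) = √(3*(1/113)/(-8 + 1/113) - 159451) = √(3*(1/113)/(-903/113) - 159451) = √(3*(1/113)*(-113/903) - 159451) = √(-1/301 - 159451) = √(-47994752/301) = 8*I*√225725318/301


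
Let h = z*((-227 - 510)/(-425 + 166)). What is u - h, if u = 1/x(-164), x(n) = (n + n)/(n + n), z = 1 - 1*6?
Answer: 3944/259 ≈ 15.228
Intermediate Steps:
z = -5 (z = 1 - 6 = -5)
h = -3685/259 (h = -5*(-227 - 510)/(-425 + 166) = -(-3685)/(-259) = -(-3685)*(-1)/259 = -5*737/259 = -3685/259 ≈ -14.228)
x(n) = 1 (x(n) = (2*n)/((2*n)) = (2*n)*(1/(2*n)) = 1)
u = 1 (u = 1/1 = 1)
u - h = 1 - 1*(-3685/259) = 1 + 3685/259 = 3944/259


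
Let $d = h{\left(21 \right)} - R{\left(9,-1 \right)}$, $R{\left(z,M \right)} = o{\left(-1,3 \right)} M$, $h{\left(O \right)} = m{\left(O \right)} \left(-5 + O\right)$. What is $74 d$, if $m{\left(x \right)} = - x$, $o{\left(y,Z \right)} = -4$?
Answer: $-25160$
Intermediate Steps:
$h{\left(O \right)} = - O \left(-5 + O\right)$
$R{\left(z,M \right)} = - 4 M$
$d = -340$ ($d = 21 \left(5 - 21\right) - \left(-4\right) \left(-1\right) = 21 \left(5 - 21\right) - 4 = 21 \left(-16\right) - 4 = -336 - 4 = -340$)
$74 d = 74 \left(-340\right) = -25160$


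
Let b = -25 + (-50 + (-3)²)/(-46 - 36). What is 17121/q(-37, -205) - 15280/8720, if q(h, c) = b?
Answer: -3741737/5341 ≈ -700.57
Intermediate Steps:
b = -49/2 (b = -25 + (-50 + 9)/(-82) = -25 - 41*(-1/82) = -25 + ½ = -49/2 ≈ -24.500)
q(h, c) = -49/2
17121/q(-37, -205) - 15280/8720 = 17121/(-49/2) - 15280/8720 = 17121*(-2/49) - 15280*1/8720 = -34242/49 - 191/109 = -3741737/5341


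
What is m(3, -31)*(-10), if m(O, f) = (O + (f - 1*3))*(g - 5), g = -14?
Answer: -5890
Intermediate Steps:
m(O, f) = 57 - 19*O - 19*f (m(O, f) = (O + (f - 1*3))*(-14 - 5) = (O + (f - 3))*(-19) = (O + (-3 + f))*(-19) = (-3 + O + f)*(-19) = 57 - 19*O - 19*f)
m(3, -31)*(-10) = (57 - 19*3 - 19*(-31))*(-10) = (57 - 57 + 589)*(-10) = 589*(-10) = -5890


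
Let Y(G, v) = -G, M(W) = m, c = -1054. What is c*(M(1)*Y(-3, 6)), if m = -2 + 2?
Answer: 0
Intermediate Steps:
m = 0
M(W) = 0
c*(M(1)*Y(-3, 6)) = -0*(-1*(-3)) = -0*3 = -1054*0 = 0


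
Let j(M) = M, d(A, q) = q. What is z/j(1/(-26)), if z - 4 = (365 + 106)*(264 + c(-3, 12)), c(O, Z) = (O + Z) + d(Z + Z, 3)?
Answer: -3380000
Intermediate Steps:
c(O, Z) = 3 + O + Z (c(O, Z) = (O + Z) + 3 = 3 + O + Z)
z = 130000 (z = 4 + (365 + 106)*(264 + (3 - 3 + 12)) = 4 + 471*(264 + 12) = 4 + 471*276 = 4 + 129996 = 130000)
z/j(1/(-26)) = 130000/(1/(-26)) = 130000/(-1/26) = 130000*(-26) = -3380000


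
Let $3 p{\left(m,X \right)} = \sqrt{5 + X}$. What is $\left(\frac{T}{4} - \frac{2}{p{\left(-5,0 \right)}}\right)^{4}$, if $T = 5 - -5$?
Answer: $\frac{144361}{400} - \frac{807 \sqrt{5}}{5} \approx 0.0011284$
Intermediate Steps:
$p{\left(m,X \right)} = \frac{\sqrt{5 + X}}{3}$
$T = 10$ ($T = 5 + 5 = 10$)
$\left(\frac{T}{4} - \frac{2}{p{\left(-5,0 \right)}}\right)^{4} = \left(\frac{10}{4} - \frac{2}{\frac{1}{3} \sqrt{5 + 0}}\right)^{4} = \left(10 \cdot \frac{1}{4} - \frac{2}{\frac{1}{3} \sqrt{5}}\right)^{4} = \left(\frac{5}{2} - 2 \frac{3 \sqrt{5}}{5}\right)^{4} = \left(\frac{5}{2} - \frac{6 \sqrt{5}}{5}\right)^{4}$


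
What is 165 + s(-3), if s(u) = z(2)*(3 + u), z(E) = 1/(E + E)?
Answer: 165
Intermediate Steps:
z(E) = 1/(2*E)
s(u) = 3/4 + u/4 (s(u) = ((1/2)/2)*(3 + u) = ((1/2)*(1/2))*(3 + u) = (3 + u)/4 = 3/4 + u/4)
165 + s(-3) = 165 + (3/4 + (1/4)*(-3)) = 165 + (3/4 - 3/4) = 165 + 0 = 165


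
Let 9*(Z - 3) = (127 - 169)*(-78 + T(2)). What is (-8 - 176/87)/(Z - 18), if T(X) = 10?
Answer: -872/26303 ≈ -0.033152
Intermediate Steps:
Z = 961/3 (Z = 3 + ((127 - 169)*(-78 + 10))/9 = 3 + (-42*(-68))/9 = 3 + (⅑)*2856 = 3 + 952/3 = 961/3 ≈ 320.33)
(-8 - 176/87)/(Z - 18) = (-8 - 176/87)/(961/3 - 18) = (-8 - 176*1/87)/(907/3) = (-8 - 176/87)*(3/907) = -872/87*3/907 = -872/26303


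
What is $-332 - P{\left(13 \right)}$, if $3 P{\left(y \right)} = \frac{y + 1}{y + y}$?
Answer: $- \frac{12955}{39} \approx -332.18$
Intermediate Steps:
$P{\left(y \right)} = \frac{1 + y}{6 y}$ ($P{\left(y \right)} = \frac{\left(y + 1\right) \frac{1}{y + y}}{3} = \frac{\left(1 + y\right) \frac{1}{2 y}}{3} = \frac{\frac{1}{2} \frac{1}{y} \left(1 + y\right)}{3} = \frac{1 + y}{6 y}$)
$-332 - P{\left(13 \right)} = -332 - \frac{1 + 13}{6 \cdot 13} = -332 - \frac{1}{6} \cdot \frac{1}{13} \cdot 14 = -332 - \frac{7}{39} = - \frac{12955}{39}$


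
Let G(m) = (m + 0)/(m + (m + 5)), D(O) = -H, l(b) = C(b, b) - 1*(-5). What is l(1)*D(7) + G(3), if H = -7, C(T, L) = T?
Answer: 465/11 ≈ 42.273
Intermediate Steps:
l(b) = 5 + b (l(b) = b - 1*(-5) = b + 5 = 5 + b)
D(O) = 7 (D(O) = -1*(-7) = 7)
G(m) = m/(5 + 2*m) (G(m) = m/(m + (5 + m)) = m/(5 + 2*m))
l(1)*D(7) + G(3) = (5 + 1)*7 + 3/(5 + 2*3) = 6*7 + 3/(5 + 6) = 42 + 3/11 = 465/11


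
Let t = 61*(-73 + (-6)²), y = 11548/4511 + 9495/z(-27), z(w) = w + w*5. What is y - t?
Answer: 178712645/81198 ≈ 2200.9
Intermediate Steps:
z(w) = 6*w (z(w) = w + 5*w = 6*w)
y = -4551241/81198 (y = 11548/4511 + 9495/((6*(-27))) = 11548*(1/4511) + 9495/(-162) = 11548/4511 + 9495*(-1/162) = 11548/4511 - 1055/18 = -4551241/81198 ≈ -56.051)
t = -2257 (t = 61*(-73 + 36) = 61*(-37) = -2257)
y - t = -4551241/81198 - 1*(-2257) = -4551241/81198 + 2257 = 178712645/81198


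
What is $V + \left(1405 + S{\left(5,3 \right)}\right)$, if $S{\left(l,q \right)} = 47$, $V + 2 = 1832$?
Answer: $3282$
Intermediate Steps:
$V = 1830$ ($V = -2 + 1832 = 1830$)
$V + \left(1405 + S{\left(5,3 \right)}\right) = 1830 + \left(1405 + 47\right) = 1830 + 1452 = 3282$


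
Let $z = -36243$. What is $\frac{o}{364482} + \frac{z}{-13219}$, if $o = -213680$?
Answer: $\frac{5192642603}{2409043779} \approx 2.1555$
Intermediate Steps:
$\frac{o}{364482} + \frac{z}{-13219} = - \frac{213680}{364482} - \frac{36243}{-13219} = \left(-213680\right) \frac{1}{364482} - - \frac{36243}{13219} = - \frac{106840}{182241} + \frac{36243}{13219} = \frac{5192642603}{2409043779}$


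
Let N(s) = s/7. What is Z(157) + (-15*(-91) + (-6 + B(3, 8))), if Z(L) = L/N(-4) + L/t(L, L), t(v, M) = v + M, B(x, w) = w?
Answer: 4371/4 ≈ 1092.8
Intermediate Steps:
t(v, M) = M + v
N(s) = s/7 (N(s) = s*(⅐) = s/7)
Z(L) = ½ - 7*L/4 (Z(L) = L/(((⅐)*(-4))) + L/(L + L) = L/(-4/7) + L/((2*L)) = L*(-7/4) + L*(1/(2*L)) = -7*L/4 + ½ = ½ - 7*L/4)
Z(157) + (-15*(-91) + (-6 + B(3, 8))) = (½ - 7/4*157) + (-15*(-91) + (-6 + 8)) = (½ - 1099/4) + (1365 + 2) = -1097/4 + 1367 = 4371/4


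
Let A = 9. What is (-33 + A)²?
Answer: 576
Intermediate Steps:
(-33 + A)² = (-33 + 9)² = (-24)² = 576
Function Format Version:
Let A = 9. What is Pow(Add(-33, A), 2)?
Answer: 576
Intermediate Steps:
Pow(Add(-33, A), 2) = Pow(Add(-33, 9), 2) = Pow(-24, 2) = 576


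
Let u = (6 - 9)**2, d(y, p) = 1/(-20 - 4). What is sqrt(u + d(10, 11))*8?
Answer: 2*sqrt(1290)/3 ≈ 23.944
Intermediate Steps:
d(y, p) = -1/24 (d(y, p) = 1/(-24) = -1/24)
u = 9 (u = (-3)**2 = 9)
sqrt(u + d(10, 11))*8 = sqrt(9 - 1/24)*8 = sqrt(215/24)*8 = (sqrt(1290)/12)*8 = 2*sqrt(1290)/3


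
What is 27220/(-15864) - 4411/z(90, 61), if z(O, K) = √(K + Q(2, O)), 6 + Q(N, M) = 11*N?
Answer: -6805/3966 - 401*√77/7 ≈ -504.40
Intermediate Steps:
Q(N, M) = -6 + 11*N
z(O, K) = √(16 + K) (z(O, K) = √(K + (-6 + 11*2)) = √(K + (-6 + 22)) = √(K + 16) = √(16 + K))
27220/(-15864) - 4411/z(90, 61) = 27220/(-15864) - 4411/√(16 + 61) = 27220*(-1/15864) - 4411*√77/77 = -6805/3966 - 401*√77/7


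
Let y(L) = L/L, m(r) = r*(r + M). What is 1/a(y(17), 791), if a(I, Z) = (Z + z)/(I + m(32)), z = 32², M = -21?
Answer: 353/1815 ≈ 0.19449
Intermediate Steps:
z = 1024
m(r) = r*(-21 + r) (m(r) = r*(r - 21) = r*(-21 + r))
y(L) = 1
a(I, Z) = (1024 + Z)/(352 + I) (a(I, Z) = (Z + 1024)/(I + 32*(-21 + 32)) = (1024 + Z)/(I + 32*11) = (1024 + Z)/(I + 352) = (1024 + Z)/(352 + I))
1/a(y(17), 791) = 1/((1024 + 791)/(352 + 1)) = 1/(1815/353) = 353/1815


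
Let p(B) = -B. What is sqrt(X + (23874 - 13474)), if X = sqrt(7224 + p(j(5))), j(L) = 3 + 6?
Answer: sqrt(10400 + sqrt(7215)) ≈ 102.40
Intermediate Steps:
j(L) = 9
X = sqrt(7215) (X = sqrt(7224 - 1*9) = sqrt(7224 - 9) = sqrt(7215) ≈ 84.941)
sqrt(X + (23874 - 13474)) = sqrt(sqrt(7215) + (23874 - 13474)) = sqrt(sqrt(7215) + 10400) = sqrt(10400 + sqrt(7215))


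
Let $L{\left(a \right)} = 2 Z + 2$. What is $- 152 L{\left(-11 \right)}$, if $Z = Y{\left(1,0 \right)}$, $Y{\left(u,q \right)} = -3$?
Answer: $608$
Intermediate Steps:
$Z = -3$
$L{\left(a \right)} = -4$ ($L{\left(a \right)} = 2 \left(-3\right) + 2 = -6 + 2 = -4$)
$- 152 L{\left(-11 \right)} = \left(-152\right) \left(-4\right) = 608$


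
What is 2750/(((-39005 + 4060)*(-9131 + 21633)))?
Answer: -275/43688239 ≈ -6.2946e-6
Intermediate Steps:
2750/(((-39005 + 4060)*(-9131 + 21633))) = 2750/((-34945*12502)) = 2750/(-436882390) = 2750*(-1/436882390) = -275/43688239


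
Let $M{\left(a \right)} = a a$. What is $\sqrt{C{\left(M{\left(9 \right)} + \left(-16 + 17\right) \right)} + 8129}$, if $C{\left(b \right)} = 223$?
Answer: $12 \sqrt{58} \approx 91.389$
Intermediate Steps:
$M{\left(a \right)} = a^{2}$
$\sqrt{C{\left(M{\left(9 \right)} + \left(-16 + 17\right) \right)} + 8129} = \sqrt{223 + 8129} = \sqrt{8352} = 12 \sqrt{58}$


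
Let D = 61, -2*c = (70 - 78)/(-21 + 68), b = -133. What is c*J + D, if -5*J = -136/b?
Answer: 1906011/31255 ≈ 60.983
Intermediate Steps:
J = -136/665 (J = -(-136)/(5*(-133)) = -(-136)*(-1)/(5*133) = -⅕*136/133 = -136/665 ≈ -0.20451)
c = 4/47 (c = -(70 - 78)/(2*(-21 + 68)) = -(-4)/47 = -½*(-8/47) = 4/47 ≈ 0.085106)
c*J + D = (4/47)*(-136/665) + 61 = -544/31255 + 61 = 1906011/31255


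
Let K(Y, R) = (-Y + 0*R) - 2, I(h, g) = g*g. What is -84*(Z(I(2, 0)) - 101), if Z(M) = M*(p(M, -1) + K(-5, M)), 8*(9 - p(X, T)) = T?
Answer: 8484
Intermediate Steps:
p(X, T) = 9 - T/8
I(h, g) = g²
K(Y, R) = -2 - Y (K(Y, R) = (-Y + 0) - 2 = -Y - 2 = -2 - Y)
Z(M) = 97*M/8 (Z(M) = M*((9 - ⅛*(-1)) + (-2 - 1*(-5))) = M*((9 + ⅛) + (-2 + 5)) = M*(73/8 + 3) = M*(97/8) = 97*M/8)
-84*(Z(I(2, 0)) - 101) = -84*((97/8)*0² - 101) = -84*((97/8)*0 - 101) = -84*(0 - 101) = -84*(-101) = 8484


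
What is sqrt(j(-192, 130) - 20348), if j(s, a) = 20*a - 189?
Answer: 3*I*sqrt(1993) ≈ 133.93*I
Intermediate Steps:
j(s, a) = -189 + 20*a
sqrt(j(-192, 130) - 20348) = sqrt((-189 + 20*130) - 20348) = sqrt((-189 + 2600) - 20348) = sqrt(2411 - 20348) = sqrt(-17937) = 3*I*sqrt(1993)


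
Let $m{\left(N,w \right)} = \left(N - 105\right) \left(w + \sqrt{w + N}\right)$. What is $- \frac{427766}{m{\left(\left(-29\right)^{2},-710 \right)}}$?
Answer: $\frac{75928465}{92730296} + \frac{213883 \sqrt{131}}{185460592} \approx 0.83201$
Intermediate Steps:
$m{\left(N,w \right)} = \left(-105 + N\right) \left(w + \sqrt{N + w}\right)$
$- \frac{427766}{m{\left(\left(-29\right)^{2},-710 \right)}} = - \frac{427766}{\left(-105\right) \left(-710\right) - 105 \sqrt{\left(-29\right)^{2} - 710} + \left(-29\right)^{2} \left(-710\right) + \left(-29\right)^{2} \sqrt{\left(-29\right)^{2} - 710}} = - \frac{427766}{74550 - 105 \sqrt{841 - 710} + 841 \left(-710\right) + 841 \sqrt{841 - 710}} = - \frac{427766}{74550 - 105 \sqrt{131} - 597110 + 841 \sqrt{131}} = - \frac{427766}{-522560 + 736 \sqrt{131}}$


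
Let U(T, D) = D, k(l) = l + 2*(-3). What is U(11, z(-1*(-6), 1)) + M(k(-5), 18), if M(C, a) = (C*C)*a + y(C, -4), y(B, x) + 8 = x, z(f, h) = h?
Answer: 2167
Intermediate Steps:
y(B, x) = -8 + x
k(l) = -6 + l (k(l) = l - 6 = -6 + l)
M(C, a) = -12 + a*C**2 (M(C, a) = (C*C)*a + (-8 - 4) = C**2*a - 12 = a*C**2 - 12 = -12 + a*C**2)
U(11, z(-1*(-6), 1)) + M(k(-5), 18) = 1 + (-12 + 18*(-6 - 5)**2) = 1 + (-12 + 18*(-11)**2) = 1 + (-12 + 18*121) = 1 + (-12 + 2178) = 1 + 2166 = 2167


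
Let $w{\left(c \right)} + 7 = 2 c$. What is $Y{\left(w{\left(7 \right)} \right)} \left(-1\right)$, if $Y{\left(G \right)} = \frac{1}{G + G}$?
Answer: $- \frac{1}{14} \approx -0.071429$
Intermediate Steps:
$w{\left(c \right)} = -7 + 2 c$
$Y{\left(G \right)} = \frac{1}{2 G}$
$Y{\left(w{\left(7 \right)} \right)} \left(-1\right) = \frac{1}{2 \left(-7 + 2 \cdot 7\right)} \left(-1\right) = \frac{1}{2 \left(-7 + 14\right)} \left(-1\right) = \frac{1}{2 \cdot 7} \left(-1\right) = \frac{1}{2} \cdot \frac{1}{7} \left(-1\right) = \frac{1}{14} \left(-1\right) = - \frac{1}{14}$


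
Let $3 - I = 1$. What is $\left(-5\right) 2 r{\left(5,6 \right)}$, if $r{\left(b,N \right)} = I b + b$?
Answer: $-150$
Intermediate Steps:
$I = 2$ ($I = 3 - 1 = 2$)
$r{\left(b,N \right)} = 3 b$ ($r{\left(b,N \right)} = 2 b + b = 3 b$)
$\left(-5\right) 2 r{\left(5,6 \right)} = \left(-5\right) 2 \cdot 3 \cdot 5 = \left(-10\right) 15 = -150$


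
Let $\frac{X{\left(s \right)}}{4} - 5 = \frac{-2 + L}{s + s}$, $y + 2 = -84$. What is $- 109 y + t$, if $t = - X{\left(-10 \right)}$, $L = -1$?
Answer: $\frac{46767}{5} \approx 9353.4$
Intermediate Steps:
$y = -86$ ($y = -2 - 84 = -86$)
$X{\left(s \right)} = 20 - \frac{6}{s}$ ($X{\left(s \right)} = 20 + 4 \frac{-2 - 1}{s + s} = 20 + 4 \left(- \frac{3}{2 s}\right) = 20 - \frac{6}{s}$)
$t = - \frac{103}{5}$ ($t = - (20 - \frac{6}{-10}) = - (20 - - \frac{3}{5}) = - (20 + \frac{3}{5}) = \left(-1\right) \frac{103}{5} = - \frac{103}{5} \approx -20.6$)
$- 109 y + t = \left(-109\right) \left(-86\right) - \frac{103}{5} = 9374 - \frac{103}{5} = \frac{46767}{5}$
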